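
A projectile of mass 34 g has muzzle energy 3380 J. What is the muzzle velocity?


v = sqrt(2*E/m) = sqrt(2*3380/0.034) = 445.9 m/s

445.9 m/s


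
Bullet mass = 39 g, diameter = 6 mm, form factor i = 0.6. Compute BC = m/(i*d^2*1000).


BC = m/(i*d^2*1000) = 39/(0.6 * 6^2 * 1000) = 0.001806

0.001806


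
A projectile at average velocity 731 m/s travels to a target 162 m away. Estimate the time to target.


t = d/v = 162/731 = 0.2216 s

0.2216 s


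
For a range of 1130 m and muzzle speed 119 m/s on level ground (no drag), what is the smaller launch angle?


sin(2*theta) = R*g/v0^2 = 1130*9.81/119^2 = 0.782805, theta = arcsin(0.782805)/2 = 25.76°

25.76 degrees


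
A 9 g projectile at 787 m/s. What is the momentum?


p = m*v = 0.009*787 = 7.083 kg·m/s

7.083 kg·m/s


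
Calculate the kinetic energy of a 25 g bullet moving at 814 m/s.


E = 0.5*m*v^2 = 0.5*0.025*814^2 = 8282 J

8282 J


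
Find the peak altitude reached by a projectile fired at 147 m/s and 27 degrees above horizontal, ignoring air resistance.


H = (v0*sin(theta))^2 / (2g) = (147*sin(27°))^2 / (2*9.81) = 227 m

227 m


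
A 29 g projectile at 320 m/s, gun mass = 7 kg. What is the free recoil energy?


v_r = m_p*v_p/m_gun = 0.029*320/7 = 1.32571 m/s, E_r = 0.5*m_gun*v_r^2 = 0.5*7*1.32571^2 = 6.151 J

6.151 J


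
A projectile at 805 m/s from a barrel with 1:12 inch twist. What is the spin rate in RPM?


twist_m = 12*0.0254 = 0.3048 m
spin = v/twist = 805/0.3048 = 2641.076 rev/s
RPM = spin*60 = 2641.076*60 ≈ 158465 RPM

158465 RPM


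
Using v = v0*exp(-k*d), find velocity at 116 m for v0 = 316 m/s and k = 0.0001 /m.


v = v0*exp(-k*d) = 316*exp(-0.0001*116) = 312.4 m/s

312.4 m/s


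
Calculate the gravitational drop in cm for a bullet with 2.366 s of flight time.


drop = 0.5*g*t^2 = 0.5*9.81*2.366^2 = 27.458 m ≈ 2746 cm

2746 cm


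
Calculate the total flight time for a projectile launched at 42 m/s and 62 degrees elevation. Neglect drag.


T = 2*v0*sin(theta)/g = 2*42*sin(62°)/9.81 = 7.56 s

7.56 s


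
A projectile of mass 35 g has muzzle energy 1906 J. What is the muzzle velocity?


v = sqrt(2*E/m) = sqrt(2*1906/0.035) = 330 m/s

330 m/s


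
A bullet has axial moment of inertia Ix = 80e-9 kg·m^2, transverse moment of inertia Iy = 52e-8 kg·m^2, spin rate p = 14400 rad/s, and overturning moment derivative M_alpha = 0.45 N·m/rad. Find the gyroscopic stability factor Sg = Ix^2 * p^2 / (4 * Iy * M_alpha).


Sg = Ix^2 * p^2 / (4 * Iy * M_alpha) = (80e-9)^2 * 14400^2 / (4 * 52e-8 * 0.45) = 1.418

1.418


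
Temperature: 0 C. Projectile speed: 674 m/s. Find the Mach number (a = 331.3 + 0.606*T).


a = 331.3 + 0.606*(0) = 331.3 m/s
M = v/a = 674/331.3 = 2.034

2.034


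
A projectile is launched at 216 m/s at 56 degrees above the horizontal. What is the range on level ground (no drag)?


R = v0^2 * sin(2*theta) / g = 216^2 * sin(2*56°) / 9.81 = 4410 m

4410 m


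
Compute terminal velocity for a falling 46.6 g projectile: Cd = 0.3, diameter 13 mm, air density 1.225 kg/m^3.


A = pi*(d/2)^2 = pi*(13/2000)^2 = 1.32732e-04 m^2
vt = sqrt(2mg/(Cd*rho*A)) = sqrt(2*0.0466*9.81/(0.3 * 1.225 * 1.32732e-04)) = 136.9 m/s

136.9 m/s


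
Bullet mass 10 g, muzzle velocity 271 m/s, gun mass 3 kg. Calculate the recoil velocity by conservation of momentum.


v_recoil = m_p * v_p / m_gun = 0.01 * 271 / 3 = 0.9033 m/s

0.9033 m/s


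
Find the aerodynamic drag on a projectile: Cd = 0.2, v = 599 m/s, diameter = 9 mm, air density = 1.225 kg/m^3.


A = pi*(d/2)^2 = pi*(9/2000)^2 = 6.36173e-05 m^2
Fd = 0.5*Cd*rho*A*v^2 = 0.5*0.2*1.225*6.36173e-05*599^2 = 2.796 N

2.796 N


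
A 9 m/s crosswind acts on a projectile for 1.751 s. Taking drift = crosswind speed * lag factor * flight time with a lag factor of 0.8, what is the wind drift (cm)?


drift = v_wind * lag * t = 9 * 0.8 * 1.751 = 12.6072 m ≈ 1261 cm

1261 cm


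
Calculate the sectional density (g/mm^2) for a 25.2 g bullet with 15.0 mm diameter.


SD = m/d^2 = 25.2/15.0^2 = 0.112 g/mm^2

0.112 g/mm^2


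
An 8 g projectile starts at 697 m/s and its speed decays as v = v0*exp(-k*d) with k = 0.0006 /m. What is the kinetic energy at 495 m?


v = v0*exp(-k*d) = 697*exp(-0.0006*495) = 517.902 m/s
E = 0.5*m*v^2 = 0.5*0.008*517.902^2 = 1073 J

1073 J


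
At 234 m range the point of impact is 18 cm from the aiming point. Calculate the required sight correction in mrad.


1 mrad subtends 1 cm per 10 m of range, so adj = error_cm / (dist_m / 10) = 18 / (234/10) = 0.7692 mrad

0.7692 mrad


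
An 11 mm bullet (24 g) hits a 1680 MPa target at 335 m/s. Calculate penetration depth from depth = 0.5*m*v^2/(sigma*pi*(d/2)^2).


A = pi*(d/2)^2 = pi*(11/2)^2 = 95.0332 mm^2
E = 0.5*m*v^2 = 0.5*0.024*335^2 = 1346.7 J
depth = E/(sigma*A) = 1346.7 J / (1680 MPa * 95.0332 mm^2) = 1346.7/(1680 * 95.0332) m = 0.00843502 m ≈ 8.435 mm

8.435 mm


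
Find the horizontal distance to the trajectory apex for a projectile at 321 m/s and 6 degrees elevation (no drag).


R = v0^2*sin(2*theta)/g = 321^2*sin(2*6°)/9.81 = 2183.84 m
apex_dist = R/2 = 2183.84/2 = 1092 m

1092 m


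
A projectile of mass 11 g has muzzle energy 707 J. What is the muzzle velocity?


v = sqrt(2*E/m) = sqrt(2*707/0.011) = 358.5 m/s

358.5 m/s


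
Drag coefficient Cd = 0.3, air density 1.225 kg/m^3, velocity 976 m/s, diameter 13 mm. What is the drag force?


A = pi*(d/2)^2 = pi*(13/2000)^2 = 1.32732e-04 m^2
Fd = 0.5*Cd*rho*A*v^2 = 0.5*0.3*1.225*1.32732e-04*976^2 = 23.23 N

23.23 N


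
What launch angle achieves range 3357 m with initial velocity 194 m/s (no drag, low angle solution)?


sin(2*theta) = R*g/v0^2 = 3357*9.81/194^2 = 0.875018, theta = arcsin(0.875018)/2 = 30.52°

30.52 degrees


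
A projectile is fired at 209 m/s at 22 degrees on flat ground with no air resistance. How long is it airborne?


T = 2*v0*sin(theta)/g = 2*209*sin(22°)/9.81 = 15.96 s

15.96 s


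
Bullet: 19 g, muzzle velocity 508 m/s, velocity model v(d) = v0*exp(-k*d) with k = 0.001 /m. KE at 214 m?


v = v0*exp(-k*d) = 508*exp(-0.001*214) = 410.133 m/s
E = 0.5*m*v^2 = 0.5*0.019*410.133^2 = 1598 J

1598 J


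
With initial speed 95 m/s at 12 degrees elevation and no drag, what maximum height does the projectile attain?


H = (v0*sin(theta))^2 / (2g) = (95*sin(12°))^2 / (2*9.81) = 19.88 m

19.88 m


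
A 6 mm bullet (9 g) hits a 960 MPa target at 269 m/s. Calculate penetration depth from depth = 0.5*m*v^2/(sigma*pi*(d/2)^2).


A = pi*(d/2)^2 = pi*(6/2)^2 = 28.2743 mm^2
E = 0.5*m*v^2 = 0.5*0.009*269^2 = 325.624 J
depth = E/(sigma*A) = 325.624 J / (960 MPa * 28.2743 mm^2) = 325.624/(960 * 28.2743) m = 0.0119965 m ≈ 12 mm

12 mm


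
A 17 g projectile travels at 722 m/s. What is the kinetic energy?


E = 0.5*m*v^2 = 0.5*0.017*722^2 = 4431 J

4431 J


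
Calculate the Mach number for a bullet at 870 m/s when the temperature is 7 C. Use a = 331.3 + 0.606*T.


a = 331.3 + 0.606*(7) = 335.542 m/s
M = v/a = 870/335.542 = 2.593

2.593


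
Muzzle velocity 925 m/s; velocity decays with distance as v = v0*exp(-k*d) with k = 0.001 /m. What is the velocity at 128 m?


v = v0*exp(-k*d) = 925*exp(-0.001*128) = 813.9 m/s

813.9 m/s


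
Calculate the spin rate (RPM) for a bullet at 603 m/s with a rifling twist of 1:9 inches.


twist_m = 9*0.0254 = 0.2286 m
spin = v/twist = 603/0.2286 = 2637.795 rev/s
RPM = spin*60 = 2637.795*60 ≈ 158268 RPM

158268 RPM


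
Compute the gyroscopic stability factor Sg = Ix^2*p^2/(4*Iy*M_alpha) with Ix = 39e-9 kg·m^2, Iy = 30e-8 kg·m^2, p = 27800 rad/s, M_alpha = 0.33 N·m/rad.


Sg = Ix^2 * p^2 / (4 * Iy * M_alpha) = (39e-9)^2 * 27800^2 / (4 * 30e-8 * 0.33) = 2.968

2.968


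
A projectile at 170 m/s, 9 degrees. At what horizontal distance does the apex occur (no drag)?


R = v0^2*sin(2*theta)/g = 170^2*sin(2*9°)/9.81 = 910.356 m
apex_dist = R/2 = 910.356/2 = 455.2 m

455.2 m


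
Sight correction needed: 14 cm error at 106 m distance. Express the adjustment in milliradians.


1 mrad subtends 1 cm per 10 m of range, so adj = error_cm / (dist_m / 10) = 14 / (106/10) = 1.321 mrad

1.321 mrad


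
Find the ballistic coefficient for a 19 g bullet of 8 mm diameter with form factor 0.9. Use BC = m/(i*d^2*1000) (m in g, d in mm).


BC = m/(i*d^2*1000) = 19/(0.9 * 8^2 * 1000) = 0.0003299

0.0003299


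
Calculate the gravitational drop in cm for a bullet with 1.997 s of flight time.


drop = 0.5*g*t^2 = 0.5*9.81*1.997^2 = 19.5612 m ≈ 1956 cm

1956 cm


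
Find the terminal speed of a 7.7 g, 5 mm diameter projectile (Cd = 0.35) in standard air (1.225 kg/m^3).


A = pi*(d/2)^2 = pi*(5/2000)^2 = 1.96350e-05 m^2
vt = sqrt(2mg/(Cd*rho*A)) = sqrt(2*0.0077*9.81/(0.35 * 1.225 * 1.96350e-05)) = 134 m/s

134 m/s


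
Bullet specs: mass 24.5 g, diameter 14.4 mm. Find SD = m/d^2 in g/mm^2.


SD = m/d^2 = 24.5/14.4^2 = 0.1182 g/mm^2

0.1182 g/mm^2


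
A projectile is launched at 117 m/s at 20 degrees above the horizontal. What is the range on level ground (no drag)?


R = v0^2 * sin(2*theta) / g = 117^2 * sin(2*20°) / 9.81 = 897 m

897 m


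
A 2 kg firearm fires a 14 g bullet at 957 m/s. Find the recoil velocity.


v_recoil = m_p * v_p / m_gun = 0.014 * 957 / 2 = 6.699 m/s

6.699 m/s


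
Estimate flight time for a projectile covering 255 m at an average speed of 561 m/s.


t = d/v = 255/561 = 0.4545 s

0.4545 s


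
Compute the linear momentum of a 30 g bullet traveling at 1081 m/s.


p = m*v = 0.03*1081 = 32.43 kg·m/s

32.43 kg·m/s


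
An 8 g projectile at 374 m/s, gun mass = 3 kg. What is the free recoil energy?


v_r = m_p*v_p/m_gun = 0.008*374/3 = 0.997333 m/s, E_r = 0.5*m_gun*v_r^2 = 0.5*3*0.997333^2 = 1.492 J

1.492 J


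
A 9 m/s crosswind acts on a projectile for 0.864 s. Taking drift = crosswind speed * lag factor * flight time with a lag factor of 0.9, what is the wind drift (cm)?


drift = v_wind * lag * t = 9 * 0.9 * 0.864 = 6.9984 m ≈ 699.8 cm

699.8 cm


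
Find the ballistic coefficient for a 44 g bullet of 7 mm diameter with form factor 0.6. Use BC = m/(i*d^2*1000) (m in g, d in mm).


BC = m/(i*d^2*1000) = 44/(0.6 * 7^2 * 1000) = 0.001497

0.001497


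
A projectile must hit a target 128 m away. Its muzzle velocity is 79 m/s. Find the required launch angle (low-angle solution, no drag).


sin(2*theta) = R*g/v0^2 = 128*9.81/79^2 = 0.201199, theta = arcsin(0.201199)/2 = 5.804°

5.804 degrees


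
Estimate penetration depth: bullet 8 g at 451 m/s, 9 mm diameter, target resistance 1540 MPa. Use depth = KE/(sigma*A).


A = pi*(d/2)^2 = pi*(9/2)^2 = 63.6173 mm^2
E = 0.5*m*v^2 = 0.5*0.008*451^2 = 813.604 J
depth = E/(sigma*A) = 813.604 J / (1540 MPa * 63.6173 mm^2) = 813.604/(1540 * 63.6173) m = 0.00830458 m ≈ 8.305 mm

8.305 mm


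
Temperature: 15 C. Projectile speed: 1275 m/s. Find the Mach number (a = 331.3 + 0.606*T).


a = 331.3 + 0.606*(15) = 340.39 m/s
M = v/a = 1275/340.39 = 3.746

3.746


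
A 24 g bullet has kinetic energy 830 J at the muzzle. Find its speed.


v = sqrt(2*E/m) = sqrt(2*830/0.024) = 263 m/s

263 m/s


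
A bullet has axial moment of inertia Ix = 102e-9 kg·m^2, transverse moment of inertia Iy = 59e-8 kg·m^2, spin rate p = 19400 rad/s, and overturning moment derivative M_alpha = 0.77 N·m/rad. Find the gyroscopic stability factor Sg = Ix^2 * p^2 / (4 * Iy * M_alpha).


Sg = Ix^2 * p^2 / (4 * Iy * M_alpha) = (102e-9)^2 * 19400^2 / (4 * 59e-8 * 0.77) = 2.155

2.155


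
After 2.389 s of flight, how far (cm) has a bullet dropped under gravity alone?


drop = 0.5*g*t^2 = 0.5*9.81*2.389^2 = 27.9944 m ≈ 2799 cm

2799 cm


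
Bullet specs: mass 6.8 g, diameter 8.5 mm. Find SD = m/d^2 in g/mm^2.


SD = m/d^2 = 6.8/8.5^2 = 0.09412 g/mm^2

0.09412 g/mm^2


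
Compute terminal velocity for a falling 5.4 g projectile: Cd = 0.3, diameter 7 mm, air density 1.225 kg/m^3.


A = pi*(d/2)^2 = pi*(7/2000)^2 = 3.84845e-05 m^2
vt = sqrt(2mg/(Cd*rho*A)) = sqrt(2*0.0054*9.81/(0.3 * 1.225 * 3.84845e-05)) = 86.55 m/s

86.55 m/s


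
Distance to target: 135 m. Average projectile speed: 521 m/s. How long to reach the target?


t = d/v = 135/521 = 0.2591 s

0.2591 s


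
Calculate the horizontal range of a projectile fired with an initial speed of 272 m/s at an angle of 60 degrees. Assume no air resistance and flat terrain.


R = v0^2 * sin(2*theta) / g = 272^2 * sin(2*60°) / 9.81 = 6531 m

6531 m


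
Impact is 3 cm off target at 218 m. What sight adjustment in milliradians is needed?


1 mrad subtends 1 cm per 10 m of range, so adj = error_cm / (dist_m / 10) = 3 / (218/10) = 0.1376 mrad

0.1376 mrad


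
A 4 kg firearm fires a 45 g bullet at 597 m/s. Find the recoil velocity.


v_recoil = m_p * v_p / m_gun = 0.045 * 597 / 4 = 6.716 m/s

6.716 m/s


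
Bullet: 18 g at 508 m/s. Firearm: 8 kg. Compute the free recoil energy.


v_r = m_p*v_p/m_gun = 0.018*508/8 = 1.143 m/s, E_r = 0.5*m_gun*v_r^2 = 0.5*8*1.143^2 = 5.226 J

5.226 J


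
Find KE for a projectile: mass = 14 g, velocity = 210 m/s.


E = 0.5*m*v^2 = 0.5*0.014*210^2 = 308.7 J

308.7 J


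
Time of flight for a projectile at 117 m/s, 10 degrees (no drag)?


T = 2*v0*sin(theta)/g = 2*117*sin(10°)/9.81 = 4.142 s

4.142 s


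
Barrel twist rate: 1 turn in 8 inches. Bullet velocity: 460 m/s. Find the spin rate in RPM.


twist_m = 8*0.0254 = 0.2032 m
spin = v/twist = 460/0.2032 = 2263.78 rev/s
RPM = spin*60 = 2263.78*60 ≈ 135827 RPM

135827 RPM


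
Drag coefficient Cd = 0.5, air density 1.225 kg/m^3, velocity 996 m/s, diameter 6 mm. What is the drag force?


A = pi*(d/2)^2 = pi*(6/2000)^2 = 2.82743e-05 m^2
Fd = 0.5*Cd*rho*A*v^2 = 0.5*0.5*1.225*2.82743e-05*996^2 = 8.59 N

8.59 N


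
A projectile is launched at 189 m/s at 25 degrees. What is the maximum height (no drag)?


H = (v0*sin(theta))^2 / (2g) = (189*sin(25°))^2 / (2*9.81) = 325.2 m

325.2 m


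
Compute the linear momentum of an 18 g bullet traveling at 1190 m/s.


p = m*v = 0.018*1190 = 21.42 kg·m/s

21.42 kg·m/s


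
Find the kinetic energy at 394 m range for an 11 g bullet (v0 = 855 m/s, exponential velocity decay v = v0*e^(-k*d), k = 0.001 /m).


v = v0*exp(-k*d) = 855*exp(-0.001*394) = 576.573 m/s
E = 0.5*m*v^2 = 0.5*0.011*576.573^2 = 1828 J

1828 J


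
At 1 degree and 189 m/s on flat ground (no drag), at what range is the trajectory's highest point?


R = v0^2*sin(2*theta)/g = 189^2*sin(2*1°)/9.81 = 127.079 m
apex_dist = R/2 = 127.079/2 = 63.54 m

63.54 m


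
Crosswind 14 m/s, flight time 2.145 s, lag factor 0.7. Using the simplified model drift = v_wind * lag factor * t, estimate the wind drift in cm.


drift = v_wind * lag * t = 14 * 0.7 * 2.145 = 21.021 m ≈ 2102 cm

2102 cm


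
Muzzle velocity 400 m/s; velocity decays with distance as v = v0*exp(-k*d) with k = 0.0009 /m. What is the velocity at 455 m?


v = v0*exp(-k*d) = 400*exp(-0.0009*455) = 265.6 m/s

265.6 m/s


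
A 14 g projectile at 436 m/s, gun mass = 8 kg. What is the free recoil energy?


v_r = m_p*v_p/m_gun = 0.014*436/8 = 0.763 m/s, E_r = 0.5*m_gun*v_r^2 = 0.5*8*0.763^2 = 2.329 J

2.329 J


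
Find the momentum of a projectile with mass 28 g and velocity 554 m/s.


p = m*v = 0.028*554 = 15.51 kg·m/s

15.51 kg·m/s


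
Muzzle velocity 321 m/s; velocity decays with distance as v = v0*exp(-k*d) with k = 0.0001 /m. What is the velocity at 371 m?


v = v0*exp(-k*d) = 321*exp(-0.0001*371) = 309.3 m/s

309.3 m/s


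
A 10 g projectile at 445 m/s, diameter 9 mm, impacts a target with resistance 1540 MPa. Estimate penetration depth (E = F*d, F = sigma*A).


A = pi*(d/2)^2 = pi*(9/2)^2 = 63.6173 mm^2
E = 0.5*m*v^2 = 0.5*0.01*445^2 = 990.125 J
depth = E/(sigma*A) = 990.125 J / (1540 MPa * 63.6173 mm^2) = 990.125/(1540 * 63.6173) m = 0.0101064 m ≈ 10.11 mm

10.11 mm


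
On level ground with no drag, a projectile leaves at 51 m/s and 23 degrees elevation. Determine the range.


R = v0^2 * sin(2*theta) / g = 51^2 * sin(2*23°) / 9.81 = 190.7 m

190.7 m


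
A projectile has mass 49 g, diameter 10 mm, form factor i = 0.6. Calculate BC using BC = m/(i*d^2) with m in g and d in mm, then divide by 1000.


BC = m/(i*d^2*1000) = 49/(0.6 * 10^2 * 1000) = 0.0008167

0.0008167


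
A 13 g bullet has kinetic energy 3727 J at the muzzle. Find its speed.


v = sqrt(2*E/m) = sqrt(2*3727/0.013) = 757.2 m/s

757.2 m/s


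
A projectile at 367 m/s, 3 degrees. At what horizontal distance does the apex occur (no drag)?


R = v0^2*sin(2*theta)/g = 367^2*sin(2*3°)/9.81 = 1435.15 m
apex_dist = R/2 = 1435.15/2 = 717.6 m

717.6 m


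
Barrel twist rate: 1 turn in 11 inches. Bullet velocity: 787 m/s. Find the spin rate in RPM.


twist_m = 11*0.0254 = 0.2794 m
spin = v/twist = 787/0.2794 = 2816.75 rev/s
RPM = spin*60 = 2816.75*60 ≈ 169005 RPM

169005 RPM


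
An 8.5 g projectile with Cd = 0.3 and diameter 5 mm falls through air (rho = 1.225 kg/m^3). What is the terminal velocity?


A = pi*(d/2)^2 = pi*(5/2000)^2 = 1.96350e-05 m^2
vt = sqrt(2mg/(Cd*rho*A)) = sqrt(2*0.0085*9.81/(0.3 * 1.225 * 1.96350e-05)) = 152 m/s

152 m/s


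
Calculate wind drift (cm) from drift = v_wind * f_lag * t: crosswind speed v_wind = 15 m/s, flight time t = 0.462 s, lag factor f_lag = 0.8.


drift = v_wind * lag * t = 15 * 0.8 * 0.462 = 5.544 m ≈ 554.4 cm

554.4 cm


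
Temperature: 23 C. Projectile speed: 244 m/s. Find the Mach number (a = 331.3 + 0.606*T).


a = 331.3 + 0.606*(23) = 345.238 m/s
M = v/a = 244/345.238 = 0.7068

0.7068


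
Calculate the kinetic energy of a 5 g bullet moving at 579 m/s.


E = 0.5*m*v^2 = 0.5*0.005*579^2 = 838.1 J

838.1 J


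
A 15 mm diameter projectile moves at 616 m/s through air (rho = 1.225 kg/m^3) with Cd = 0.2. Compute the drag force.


A = pi*(d/2)^2 = pi*(15/2000)^2 = 1.76715e-04 m^2
Fd = 0.5*Cd*rho*A*v^2 = 0.5*0.2*1.225*1.76715e-04*616^2 = 8.214 N

8.214 N


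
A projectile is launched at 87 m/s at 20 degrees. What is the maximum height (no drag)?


H = (v0*sin(theta))^2 / (2g) = (87*sin(20°))^2 / (2*9.81) = 45.13 m

45.13 m


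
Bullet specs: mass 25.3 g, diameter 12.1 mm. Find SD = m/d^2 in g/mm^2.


SD = m/d^2 = 25.3/12.1^2 = 0.1728 g/mm^2

0.1728 g/mm^2


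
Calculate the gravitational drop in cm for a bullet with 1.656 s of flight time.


drop = 0.5*g*t^2 = 0.5*9.81*1.656^2 = 13.4512 m ≈ 1345 cm

1345 cm


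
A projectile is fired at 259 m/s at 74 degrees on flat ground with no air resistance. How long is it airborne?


T = 2*v0*sin(theta)/g = 2*259*sin(74°)/9.81 = 50.76 s

50.76 s


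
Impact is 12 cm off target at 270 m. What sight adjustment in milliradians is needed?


1 mrad subtends 1 cm per 10 m of range, so adj = error_cm / (dist_m / 10) = 12 / (270/10) = 0.4444 mrad

0.4444 mrad


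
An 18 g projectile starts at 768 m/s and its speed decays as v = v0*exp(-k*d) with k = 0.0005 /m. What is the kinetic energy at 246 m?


v = v0*exp(-k*d) = 768*exp(-0.0005*246) = 679.114 m/s
E = 0.5*m*v^2 = 0.5*0.018*679.114^2 = 4151 J

4151 J


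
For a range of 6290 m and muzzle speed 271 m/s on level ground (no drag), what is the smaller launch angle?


sin(2*theta) = R*g/v0^2 = 6290*9.81/271^2 = 0.840197, theta = arcsin(0.840197)/2 = 28.58°

28.58 degrees


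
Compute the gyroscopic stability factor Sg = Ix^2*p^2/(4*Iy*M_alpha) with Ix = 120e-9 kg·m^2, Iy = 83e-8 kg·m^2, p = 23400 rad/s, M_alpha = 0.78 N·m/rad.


Sg = Ix^2 * p^2 / (4 * Iy * M_alpha) = (120e-9)^2 * 23400^2 / (4 * 83e-8 * 0.78) = 3.045

3.045


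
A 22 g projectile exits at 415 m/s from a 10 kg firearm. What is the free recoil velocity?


v_recoil = m_p * v_p / m_gun = 0.022 * 415 / 10 = 0.913 m/s

0.913 m/s


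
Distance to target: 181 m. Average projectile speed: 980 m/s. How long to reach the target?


t = d/v = 181/980 = 0.1847 s

0.1847 s


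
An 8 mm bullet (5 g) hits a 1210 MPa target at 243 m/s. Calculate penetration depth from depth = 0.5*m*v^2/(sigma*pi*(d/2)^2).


A = pi*(d/2)^2 = pi*(8/2)^2 = 50.2655 mm^2
E = 0.5*m*v^2 = 0.5*0.005*243^2 = 147.623 J
depth = E/(sigma*A) = 147.623 J / (1210 MPa * 50.2655 mm^2) = 147.623/(1210 * 50.2655) m = 0.00242715 m ≈ 2.427 mm

2.427 mm


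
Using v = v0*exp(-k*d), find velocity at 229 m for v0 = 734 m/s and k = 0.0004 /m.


v = v0*exp(-k*d) = 734*exp(-0.0004*229) = 669.8 m/s

669.8 m/s


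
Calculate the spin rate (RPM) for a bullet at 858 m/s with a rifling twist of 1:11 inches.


twist_m = 11*0.0254 = 0.2794 m
spin = v/twist = 858/0.2794 = 3070.866 rev/s
RPM = spin*60 = 3070.866*60 ≈ 184252 RPM

184252 RPM


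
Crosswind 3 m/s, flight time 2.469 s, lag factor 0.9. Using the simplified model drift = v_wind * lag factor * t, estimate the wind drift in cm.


drift = v_wind * lag * t = 3 * 0.9 * 2.469 = 6.6663 m ≈ 666.6 cm

666.6 cm


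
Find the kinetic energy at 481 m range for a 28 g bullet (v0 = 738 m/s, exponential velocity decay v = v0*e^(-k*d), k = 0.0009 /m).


v = v0*exp(-k*d) = 738*exp(-0.0009*481) = 478.686 m/s
E = 0.5*m*v^2 = 0.5*0.028*478.686^2 = 3208 J

3208 J


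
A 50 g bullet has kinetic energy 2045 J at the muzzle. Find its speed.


v = sqrt(2*E/m) = sqrt(2*2045/0.05) = 286 m/s

286 m/s


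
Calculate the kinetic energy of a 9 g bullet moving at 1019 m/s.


E = 0.5*m*v^2 = 0.5*0.009*1019^2 = 4673 J

4673 J


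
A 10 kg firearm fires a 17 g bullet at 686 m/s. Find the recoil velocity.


v_recoil = m_p * v_p / m_gun = 0.017 * 686 / 10 = 1.166 m/s

1.166 m/s


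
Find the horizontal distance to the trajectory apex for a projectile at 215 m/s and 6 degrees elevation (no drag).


R = v0^2*sin(2*theta)/g = 215^2*sin(2*6°)/9.81 = 979.686 m
apex_dist = R/2 = 979.686/2 = 489.8 m

489.8 m


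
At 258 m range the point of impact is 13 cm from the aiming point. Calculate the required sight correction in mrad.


1 mrad subtends 1 cm per 10 m of range, so adj = error_cm / (dist_m / 10) = 13 / (258/10) = 0.5039 mrad

0.5039 mrad


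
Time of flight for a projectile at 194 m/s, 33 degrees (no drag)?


T = 2*v0*sin(theta)/g = 2*194*sin(33°)/9.81 = 21.54 s

21.54 s


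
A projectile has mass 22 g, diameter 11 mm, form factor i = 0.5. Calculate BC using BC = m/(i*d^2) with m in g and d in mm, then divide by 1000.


BC = m/(i*d^2*1000) = 22/(0.5 * 11^2 * 1000) = 0.0003636

0.0003636


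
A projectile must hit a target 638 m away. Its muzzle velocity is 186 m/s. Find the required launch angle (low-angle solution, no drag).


sin(2*theta) = R*g/v0^2 = 638*9.81/186^2 = 0.180911, theta = arcsin(0.180911)/2 = 5.211°

5.211 degrees


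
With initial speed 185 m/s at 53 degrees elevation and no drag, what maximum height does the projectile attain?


H = (v0*sin(theta))^2 / (2g) = (185*sin(53°))^2 / (2*9.81) = 1113 m

1113 m


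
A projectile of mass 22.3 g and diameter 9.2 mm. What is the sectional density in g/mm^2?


SD = m/d^2 = 22.3/9.2^2 = 0.2635 g/mm^2

0.2635 g/mm^2


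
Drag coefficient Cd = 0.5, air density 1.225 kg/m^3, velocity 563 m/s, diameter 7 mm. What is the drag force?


A = pi*(d/2)^2 = pi*(7/2000)^2 = 3.84845e-05 m^2
Fd = 0.5*Cd*rho*A*v^2 = 0.5*0.5*1.225*3.84845e-05*563^2 = 3.736 N

3.736 N


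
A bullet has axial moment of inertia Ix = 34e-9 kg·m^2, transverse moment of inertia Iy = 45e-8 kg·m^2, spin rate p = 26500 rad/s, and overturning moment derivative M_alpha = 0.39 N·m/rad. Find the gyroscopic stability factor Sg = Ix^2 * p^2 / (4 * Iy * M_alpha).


Sg = Ix^2 * p^2 / (4 * Iy * M_alpha) = (34e-9)^2 * 26500^2 / (4 * 45e-8 * 0.39) = 1.156

1.156


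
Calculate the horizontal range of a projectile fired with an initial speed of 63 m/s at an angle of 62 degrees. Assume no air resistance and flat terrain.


R = v0^2 * sin(2*theta) / g = 63^2 * sin(2*62°) / 9.81 = 335.4 m

335.4 m


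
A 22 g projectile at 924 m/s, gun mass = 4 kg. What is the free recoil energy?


v_r = m_p*v_p/m_gun = 0.022*924/4 = 5.082 m/s, E_r = 0.5*m_gun*v_r^2 = 0.5*4*5.082^2 = 51.65 J

51.65 J


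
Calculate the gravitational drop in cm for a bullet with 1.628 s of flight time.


drop = 0.5*g*t^2 = 0.5*9.81*1.628^2 = 13.0001 m ≈ 1300 cm

1300 cm


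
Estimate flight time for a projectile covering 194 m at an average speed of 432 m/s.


t = d/v = 194/432 = 0.4491 s

0.4491 s


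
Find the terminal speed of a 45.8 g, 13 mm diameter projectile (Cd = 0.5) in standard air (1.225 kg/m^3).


A = pi*(d/2)^2 = pi*(13/2000)^2 = 1.32732e-04 m^2
vt = sqrt(2mg/(Cd*rho*A)) = sqrt(2*0.0458*9.81/(0.5 * 1.225 * 1.32732e-04)) = 105.1 m/s

105.1 m/s


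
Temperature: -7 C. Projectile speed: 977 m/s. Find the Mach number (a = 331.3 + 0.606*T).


a = 331.3 + 0.606*(-7) = 327.058 m/s
M = v/a = 977/327.058 = 2.987

2.987


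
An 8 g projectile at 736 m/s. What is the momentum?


p = m*v = 0.008*736 = 5.888 kg·m/s

5.888 kg·m/s


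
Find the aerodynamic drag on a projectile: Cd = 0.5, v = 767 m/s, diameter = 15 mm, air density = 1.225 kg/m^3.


A = pi*(d/2)^2 = pi*(15/2000)^2 = 1.76715e-04 m^2
Fd = 0.5*Cd*rho*A*v^2 = 0.5*0.5*1.225*1.76715e-04*767^2 = 31.84 N

31.84 N


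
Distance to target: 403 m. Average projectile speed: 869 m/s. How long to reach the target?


t = d/v = 403/869 = 0.4638 s

0.4638 s


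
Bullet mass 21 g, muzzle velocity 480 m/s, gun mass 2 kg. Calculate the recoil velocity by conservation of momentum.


v_recoil = m_p * v_p / m_gun = 0.021 * 480 / 2 = 5.04 m/s

5.04 m/s


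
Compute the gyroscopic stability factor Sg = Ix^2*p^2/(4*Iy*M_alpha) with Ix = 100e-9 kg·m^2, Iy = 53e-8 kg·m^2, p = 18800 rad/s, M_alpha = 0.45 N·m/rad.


Sg = Ix^2 * p^2 / (4 * Iy * M_alpha) = (100e-9)^2 * 18800^2 / (4 * 53e-8 * 0.45) = 3.705

3.705


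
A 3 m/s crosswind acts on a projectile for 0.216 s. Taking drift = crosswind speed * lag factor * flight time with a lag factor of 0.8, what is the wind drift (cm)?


drift = v_wind * lag * t = 3 * 0.8 * 0.216 = 0.5184 m ≈ 51.84 cm

51.84 cm


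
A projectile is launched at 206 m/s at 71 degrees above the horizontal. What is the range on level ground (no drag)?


R = v0^2 * sin(2*theta) / g = 206^2 * sin(2*71°) / 9.81 = 2663 m

2663 m


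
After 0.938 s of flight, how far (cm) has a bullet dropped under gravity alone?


drop = 0.5*g*t^2 = 0.5*9.81*0.938^2 = 4.31563 m ≈ 431.6 cm

431.6 cm


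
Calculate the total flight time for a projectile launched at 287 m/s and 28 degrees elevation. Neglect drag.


T = 2*v0*sin(theta)/g = 2*287*sin(28°)/9.81 = 27.47 s

27.47 s


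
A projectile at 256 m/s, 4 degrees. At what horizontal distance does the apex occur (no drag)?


R = v0^2*sin(2*theta)/g = 256^2*sin(2*4°)/9.81 = 929.75 m
apex_dist = R/2 = 929.75/2 = 464.9 m

464.9 m


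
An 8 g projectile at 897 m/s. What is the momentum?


p = m*v = 0.008*897 = 7.176 kg·m/s

7.176 kg·m/s


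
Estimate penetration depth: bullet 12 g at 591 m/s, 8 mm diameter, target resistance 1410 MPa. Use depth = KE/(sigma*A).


A = pi*(d/2)^2 = pi*(8/2)^2 = 50.2655 mm^2
E = 0.5*m*v^2 = 0.5*0.012*591^2 = 2095.69 J
depth = E/(sigma*A) = 2095.69 J / (1410 MPa * 50.2655 mm^2) = 2095.69/(1410 * 50.2655) m = 0.029569 m ≈ 29.57 mm

29.57 mm


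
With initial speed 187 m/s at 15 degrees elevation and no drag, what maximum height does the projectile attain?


H = (v0*sin(theta))^2 / (2g) = (187*sin(15°))^2 / (2*9.81) = 119.4 m

119.4 m


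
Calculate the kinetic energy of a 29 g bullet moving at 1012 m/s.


E = 0.5*m*v^2 = 0.5*0.029*1012^2 = 14850 J

14850 J


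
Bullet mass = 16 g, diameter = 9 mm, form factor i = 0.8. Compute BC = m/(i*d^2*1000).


BC = m/(i*d^2*1000) = 16/(0.8 * 9^2 * 1000) = 0.0002469

0.0002469


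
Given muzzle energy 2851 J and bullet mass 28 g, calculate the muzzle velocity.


v = sqrt(2*E/m) = sqrt(2*2851/0.028) = 451.3 m/s

451.3 m/s


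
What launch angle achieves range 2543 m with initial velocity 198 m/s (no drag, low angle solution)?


sin(2*theta) = R*g/v0^2 = 2543*9.81/198^2 = 0.636334, theta = arcsin(0.636334)/2 = 19.76°

19.76 degrees


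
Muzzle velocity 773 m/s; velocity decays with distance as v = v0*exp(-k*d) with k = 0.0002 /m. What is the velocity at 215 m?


v = v0*exp(-k*d) = 773*exp(-0.0002*215) = 740.5 m/s

740.5 m/s


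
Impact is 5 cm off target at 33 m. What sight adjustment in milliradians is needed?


1 mrad subtends 1 cm per 10 m of range, so adj = error_cm / (dist_m / 10) = 5 / (33/10) = 1.515 mrad

1.515 mrad


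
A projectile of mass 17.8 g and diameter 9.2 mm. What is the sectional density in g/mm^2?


SD = m/d^2 = 17.8/9.2^2 = 0.2103 g/mm^2

0.2103 g/mm^2


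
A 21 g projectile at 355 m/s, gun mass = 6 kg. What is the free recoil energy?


v_r = m_p*v_p/m_gun = 0.021*355/6 = 1.2425 m/s, E_r = 0.5*m_gun*v_r^2 = 0.5*6*1.2425^2 = 4.631 J

4.631 J


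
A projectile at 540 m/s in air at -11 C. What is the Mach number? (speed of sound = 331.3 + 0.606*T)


a = 331.3 + 0.606*(-11) = 324.634 m/s
M = v/a = 540/324.634 = 1.663

1.663


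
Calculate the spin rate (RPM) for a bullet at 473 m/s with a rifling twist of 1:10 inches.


twist_m = 10*0.0254 = 0.254 m
spin = v/twist = 473/0.254 = 1862.205 rev/s
RPM = spin*60 = 1862.205*60 ≈ 111732 RPM

111732 RPM


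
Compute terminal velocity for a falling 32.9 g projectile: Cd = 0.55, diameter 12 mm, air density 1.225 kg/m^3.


A = pi*(d/2)^2 = pi*(12/2000)^2 = 1.13097e-04 m^2
vt = sqrt(2mg/(Cd*rho*A)) = sqrt(2*0.0329*9.81/(0.55 * 1.225 * 1.13097e-04)) = 92.04 m/s

92.04 m/s


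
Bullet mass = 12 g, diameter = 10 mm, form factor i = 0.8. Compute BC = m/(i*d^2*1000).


BC = m/(i*d^2*1000) = 12/(0.8 * 10^2 * 1000) = 0.00015

0.00015


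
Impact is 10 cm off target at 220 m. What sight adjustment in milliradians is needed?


1 mrad subtends 1 cm per 10 m of range, so adj = error_cm / (dist_m / 10) = 10 / (220/10) = 0.4545 mrad

0.4545 mrad


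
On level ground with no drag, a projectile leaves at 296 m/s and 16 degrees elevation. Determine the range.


R = v0^2 * sin(2*theta) / g = 296^2 * sin(2*16°) / 9.81 = 4733 m

4733 m


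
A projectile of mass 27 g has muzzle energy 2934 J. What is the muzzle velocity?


v = sqrt(2*E/m) = sqrt(2*2934/0.027) = 466.2 m/s

466.2 m/s


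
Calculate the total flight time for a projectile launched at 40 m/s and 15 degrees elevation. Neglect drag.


T = 2*v0*sin(theta)/g = 2*40*sin(15°)/9.81 = 2.111 s

2.111 s


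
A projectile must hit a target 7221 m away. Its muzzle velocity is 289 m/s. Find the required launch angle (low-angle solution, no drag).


sin(2*theta) = R*g/v0^2 = 7221*9.81/289^2 = 0.848146, theta = arcsin(0.848146)/2 = 29.01°

29.01 degrees


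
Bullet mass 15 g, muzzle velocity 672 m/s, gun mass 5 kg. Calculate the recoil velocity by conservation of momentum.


v_recoil = m_p * v_p / m_gun = 0.015 * 672 / 5 = 2.016 m/s

2.016 m/s


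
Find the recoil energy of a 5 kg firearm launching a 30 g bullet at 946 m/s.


v_r = m_p*v_p/m_gun = 0.03*946/5 = 5.676 m/s, E_r = 0.5*m_gun*v_r^2 = 0.5*5*5.676^2 = 80.54 J

80.54 J


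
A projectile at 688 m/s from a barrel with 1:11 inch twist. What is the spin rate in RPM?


twist_m = 11*0.0254 = 0.2794 m
spin = v/twist = 688/0.2794 = 2462.419 rev/s
RPM = spin*60 = 2462.419*60 ≈ 147745 RPM

147745 RPM


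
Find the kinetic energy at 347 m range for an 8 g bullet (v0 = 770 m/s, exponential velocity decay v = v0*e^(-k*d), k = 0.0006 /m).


v = v0*exp(-k*d) = 770*exp(-0.0006*347) = 625.274 m/s
E = 0.5*m*v^2 = 0.5*0.008*625.274^2 = 1564 J

1564 J


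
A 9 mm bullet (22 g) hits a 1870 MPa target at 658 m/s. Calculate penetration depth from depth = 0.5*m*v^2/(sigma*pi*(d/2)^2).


A = pi*(d/2)^2 = pi*(9/2)^2 = 63.6173 mm^2
E = 0.5*m*v^2 = 0.5*0.022*658^2 = 4762.6 J
depth = E/(sigma*A) = 4762.6 J / (1870 MPa * 63.6173 mm^2) = 4762.6/(1870 * 63.6173) m = 0.0400339 m ≈ 40.03 mm

40.03 mm


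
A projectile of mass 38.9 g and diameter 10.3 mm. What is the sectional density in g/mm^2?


SD = m/d^2 = 38.9/10.3^2 = 0.3667 g/mm^2

0.3667 g/mm^2


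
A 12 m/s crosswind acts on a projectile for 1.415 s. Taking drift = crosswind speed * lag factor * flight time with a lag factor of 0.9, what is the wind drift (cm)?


drift = v_wind * lag * t = 12 * 0.9 * 1.415 = 15.282 m ≈ 1528 cm

1528 cm


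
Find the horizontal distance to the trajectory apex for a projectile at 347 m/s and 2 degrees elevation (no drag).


R = v0^2*sin(2*theta)/g = 347^2*sin(2*2°)/9.81 = 856.198 m
apex_dist = R/2 = 856.198/2 = 428.1 m

428.1 m


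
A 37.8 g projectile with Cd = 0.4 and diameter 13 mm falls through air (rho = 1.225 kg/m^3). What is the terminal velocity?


A = pi*(d/2)^2 = pi*(13/2000)^2 = 1.32732e-04 m^2
vt = sqrt(2mg/(Cd*rho*A)) = sqrt(2*0.0378*9.81/(0.4 * 1.225 * 1.32732e-04)) = 106.8 m/s

106.8 m/s


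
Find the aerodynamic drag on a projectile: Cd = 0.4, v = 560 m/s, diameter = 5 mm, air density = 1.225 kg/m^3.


A = pi*(d/2)^2 = pi*(5/2000)^2 = 1.96350e-05 m^2
Fd = 0.5*Cd*rho*A*v^2 = 0.5*0.4*1.225*1.96350e-05*560^2 = 1.509 N

1.509 N


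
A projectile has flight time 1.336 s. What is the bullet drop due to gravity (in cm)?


drop = 0.5*g*t^2 = 0.5*9.81*1.336^2 = 8.75491 m ≈ 875.5 cm

875.5 cm


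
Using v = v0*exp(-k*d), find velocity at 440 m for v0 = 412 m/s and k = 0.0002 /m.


v = v0*exp(-k*d) = 412*exp(-0.0002*440) = 377.3 m/s

377.3 m/s


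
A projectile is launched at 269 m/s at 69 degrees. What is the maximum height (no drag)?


H = (v0*sin(theta))^2 / (2g) = (269*sin(69°))^2 / (2*9.81) = 3214 m

3214 m


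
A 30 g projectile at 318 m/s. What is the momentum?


p = m*v = 0.03*318 = 9.54 kg·m/s

9.54 kg·m/s


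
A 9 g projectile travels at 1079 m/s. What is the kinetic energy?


E = 0.5*m*v^2 = 0.5*0.009*1079^2 = 5239 J

5239 J


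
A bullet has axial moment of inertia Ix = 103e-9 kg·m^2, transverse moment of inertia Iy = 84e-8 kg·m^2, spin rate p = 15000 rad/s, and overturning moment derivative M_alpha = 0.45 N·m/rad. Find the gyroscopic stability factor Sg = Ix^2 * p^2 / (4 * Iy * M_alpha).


Sg = Ix^2 * p^2 / (4 * Iy * M_alpha) = (103e-9)^2 * 15000^2 / (4 * 84e-8 * 0.45) = 1.579

1.579


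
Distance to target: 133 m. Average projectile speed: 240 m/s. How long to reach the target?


t = d/v = 133/240 = 0.5542 s

0.5542 s


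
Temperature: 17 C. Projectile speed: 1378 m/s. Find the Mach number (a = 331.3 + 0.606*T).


a = 331.3 + 0.606*(17) = 341.602 m/s
M = v/a = 1378/341.602 = 4.034

4.034


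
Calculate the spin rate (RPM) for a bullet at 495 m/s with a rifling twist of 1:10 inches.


twist_m = 10*0.0254 = 0.254 m
spin = v/twist = 495/0.254 = 1948.819 rev/s
RPM = spin*60 = 1948.819*60 ≈ 116929 RPM

116929 RPM


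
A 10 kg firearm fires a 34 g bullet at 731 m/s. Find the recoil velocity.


v_recoil = m_p * v_p / m_gun = 0.034 * 731 / 10 = 2.485 m/s

2.485 m/s


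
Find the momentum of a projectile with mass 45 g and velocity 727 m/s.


p = m*v = 0.045*727 = 32.71 kg·m/s

32.71 kg·m/s


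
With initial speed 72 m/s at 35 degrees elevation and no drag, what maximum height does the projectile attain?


H = (v0*sin(theta))^2 / (2g) = (72*sin(35°))^2 / (2*9.81) = 86.93 m

86.93 m


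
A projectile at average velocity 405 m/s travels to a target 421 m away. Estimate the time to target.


t = d/v = 421/405 = 1.04 s

1.04 s


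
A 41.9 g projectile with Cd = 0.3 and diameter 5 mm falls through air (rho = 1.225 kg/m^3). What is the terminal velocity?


A = pi*(d/2)^2 = pi*(5/2000)^2 = 1.96350e-05 m^2
vt = sqrt(2mg/(Cd*rho*A)) = sqrt(2*0.0419*9.81/(0.3 * 1.225 * 1.96350e-05)) = 337.5 m/s

337.5 m/s


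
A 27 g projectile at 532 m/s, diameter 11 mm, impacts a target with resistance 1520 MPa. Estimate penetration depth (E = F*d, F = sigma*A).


A = pi*(d/2)^2 = pi*(11/2)^2 = 95.0332 mm^2
E = 0.5*m*v^2 = 0.5*0.027*532^2 = 3820.82 J
depth = E/(sigma*A) = 3820.82 J / (1520 MPa * 95.0332 mm^2) = 3820.82/(1520 * 95.0332) m = 0.0264508 m ≈ 26.45 mm

26.45 mm


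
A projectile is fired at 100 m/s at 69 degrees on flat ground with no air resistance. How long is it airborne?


T = 2*v0*sin(theta)/g = 2*100*sin(69°)/9.81 = 19.03 s

19.03 s


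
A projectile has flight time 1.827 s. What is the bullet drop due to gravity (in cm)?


drop = 0.5*g*t^2 = 0.5*9.81*1.827^2 = 16.3725 m ≈ 1637 cm

1637 cm


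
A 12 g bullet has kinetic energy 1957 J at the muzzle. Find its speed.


v = sqrt(2*E/m) = sqrt(2*1957/0.012) = 571.1 m/s

571.1 m/s


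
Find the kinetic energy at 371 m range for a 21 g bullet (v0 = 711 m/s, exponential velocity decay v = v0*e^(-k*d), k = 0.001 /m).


v = v0*exp(-k*d) = 711*exp(-0.001*371) = 490.621 m/s
E = 0.5*m*v^2 = 0.5*0.021*490.621^2 = 2527 J

2527 J


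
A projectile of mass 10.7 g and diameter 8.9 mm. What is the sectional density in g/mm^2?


SD = m/d^2 = 10.7/8.9^2 = 0.1351 g/mm^2

0.1351 g/mm^2


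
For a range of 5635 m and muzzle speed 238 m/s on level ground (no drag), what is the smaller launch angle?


sin(2*theta) = R*g/v0^2 = 5635*9.81/238^2 = 0.975908, theta = arcsin(0.975908)/2 = 38.7°

38.7 degrees


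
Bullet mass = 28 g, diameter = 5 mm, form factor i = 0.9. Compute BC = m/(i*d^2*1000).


BC = m/(i*d^2*1000) = 28/(0.9 * 5^2 * 1000) = 0.001244

0.001244


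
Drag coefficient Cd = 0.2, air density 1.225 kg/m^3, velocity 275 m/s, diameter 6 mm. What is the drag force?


A = pi*(d/2)^2 = pi*(6/2000)^2 = 2.82743e-05 m^2
Fd = 0.5*Cd*rho*A*v^2 = 0.5*0.2*1.225*2.82743e-05*275^2 = 0.2619 N

0.2619 N


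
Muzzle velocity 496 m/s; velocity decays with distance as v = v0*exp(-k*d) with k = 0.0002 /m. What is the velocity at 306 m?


v = v0*exp(-k*d) = 496*exp(-0.0002*306) = 466.6 m/s

466.6 m/s


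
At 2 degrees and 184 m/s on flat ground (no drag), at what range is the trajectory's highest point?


R = v0^2*sin(2*theta)/g = 184^2*sin(2*2°)/9.81 = 240.742 m
apex_dist = R/2 = 240.742/2 = 120.4 m

120.4 m


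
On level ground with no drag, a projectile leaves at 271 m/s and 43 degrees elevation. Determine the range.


R = v0^2 * sin(2*theta) / g = 271^2 * sin(2*43°) / 9.81 = 7468 m

7468 m


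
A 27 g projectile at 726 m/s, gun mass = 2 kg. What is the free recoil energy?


v_r = m_p*v_p/m_gun = 0.027*726/2 = 9.801 m/s, E_r = 0.5*m_gun*v_r^2 = 0.5*2*9.801^2 = 96.06 J

96.06 J


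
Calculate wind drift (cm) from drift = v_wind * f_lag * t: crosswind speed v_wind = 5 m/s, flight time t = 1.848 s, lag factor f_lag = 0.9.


drift = v_wind * lag * t = 5 * 0.9 * 1.848 = 8.316 m ≈ 831.6 cm

831.6 cm


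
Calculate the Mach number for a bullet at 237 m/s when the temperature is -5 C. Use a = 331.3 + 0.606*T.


a = 331.3 + 0.606*(-5) = 328.27 m/s
M = v/a = 237/328.27 = 0.722

0.722


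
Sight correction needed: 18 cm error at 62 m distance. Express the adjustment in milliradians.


1 mrad subtends 1 cm per 10 m of range, so adj = error_cm / (dist_m / 10) = 18 / (62/10) = 2.903 mrad

2.903 mrad


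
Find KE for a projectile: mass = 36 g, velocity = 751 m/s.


E = 0.5*m*v^2 = 0.5*0.036*751^2 = 10152 J

10152 J


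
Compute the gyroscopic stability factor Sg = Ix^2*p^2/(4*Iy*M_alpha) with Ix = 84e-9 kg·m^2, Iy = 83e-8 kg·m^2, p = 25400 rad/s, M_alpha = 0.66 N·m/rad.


Sg = Ix^2 * p^2 / (4 * Iy * M_alpha) = (84e-9)^2 * 25400^2 / (4 * 83e-8 * 0.66) = 2.078

2.078
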